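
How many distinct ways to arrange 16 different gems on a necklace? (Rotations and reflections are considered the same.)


Free circular arrangements: rotations and reflections both identified.
(n-1)!/2 = 15!/2 = 1307674368000/2 = 653837184000

653837184000


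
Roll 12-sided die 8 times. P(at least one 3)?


P(no 3)^8 = (11/12)^8 = 214358881/429981696
P(≥1) = 1 - 214358881/429981696 = 215622815/429981696

P = 215622815/429981696 ≈ 50.15%


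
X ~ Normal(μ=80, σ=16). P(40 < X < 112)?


z₁=(40-80)/16=-2.5, z₂=(112-80)/16=2.0
P = Φ(2.0) - Φ(-2.5) = 0.977250 - 0.006210 = 0.971040 ≈ 0.9710

P(40 < X < 112) ≈ 0.9710


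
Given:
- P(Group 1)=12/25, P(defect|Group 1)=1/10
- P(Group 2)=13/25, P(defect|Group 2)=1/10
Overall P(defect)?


P(B) = Σ P(B|Aᵢ)×P(Aᵢ)
  1/10×12/25 = 6/125
  1/10×13/25 = 13/250
Sum = 1/10

P(defect) = 1/10 ≈ 10.00%


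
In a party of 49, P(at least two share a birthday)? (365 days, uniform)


P(all different) = Π(365-i)/365 for i=0..48
= 0.034220
P(match) = 1 - 0.034220 = 0.965780

P ≈ 0.9658 ≈ 96.58%


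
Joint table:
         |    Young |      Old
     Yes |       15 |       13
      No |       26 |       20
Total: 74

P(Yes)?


P(Yes) = (15+13)/74 = 28/74 = 14/37

P(Yes) = 14/37 ≈ 37.84%


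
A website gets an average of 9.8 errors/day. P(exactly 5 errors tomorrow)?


Poisson(λ=9.8): P(X=5) = e^(-λ)×λ^k/k!
= e^(-9.8) × 9.8^5 / 5!
≈ 5.545159943e-05 × 90392.07968 / 120 ≈ 0.041770

P(X=5) ≈ 0.041770 ≈ 4.18%


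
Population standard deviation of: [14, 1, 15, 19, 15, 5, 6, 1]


Mean = 76/8 = 19/2
  (14-19/2)²=81/4
  (1-19/2)²=289/4
  (15-19/2)²=121/4
  (19-19/2)²=361/4
  (15-19/2)²=121/4
  (5-19/2)²=81/4
  (6-19/2)²=49/4
  (1-19/2)²=289/4
Σ(x-μ)² = 348
σ² = 348/8 = 87/2

σ = √(87/2) ≈ 6.5955


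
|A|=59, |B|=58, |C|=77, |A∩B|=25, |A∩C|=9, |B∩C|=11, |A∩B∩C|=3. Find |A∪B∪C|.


|A∪B∪C| = 59+58+77-25-9-11+3 = 152

|A∪B∪C| = 152


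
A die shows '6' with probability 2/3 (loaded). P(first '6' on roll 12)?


Geometric: P(X=12) = (1-p)^(k-1)×p = (1/3)^11×2/3 = 2/531441

P(X=12) = 2/531441 ≈ 0.00%


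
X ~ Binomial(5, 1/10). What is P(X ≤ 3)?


P(X ≤ 3) = Σ P(X=i) for i=0..3
P(X=0) = 59049/100000
P(X=1) = 6561/20000
P(X=2) = 729/10000
P(X=3) = 81/10000
Sum = 49977/50000

P(X ≤ 3) = 49977/50000 ≈ 99.95%


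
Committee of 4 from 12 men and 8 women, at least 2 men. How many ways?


Count by #men:
  2M,2W: C(12,2)×C(8,2)=1848
  3M,1W: C(12,3)×C(8,1)=1760
  4M,0W: C(12,4)×C(8,0)=495
Total = 4103

4103


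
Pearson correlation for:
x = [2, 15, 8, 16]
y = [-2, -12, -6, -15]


n=4, Σx=41, Σy=-35, Σxy=-472, Σx²=549, Σy²=409
r = (4×(-472) - 41×(-35))/√((4×549 - 41²)(4×409 - (-35)²))
= -453/√(515×411) = -453/√211665 ≈ -453/460.0706 ≈ -0.9846

r ≈ -0.9846


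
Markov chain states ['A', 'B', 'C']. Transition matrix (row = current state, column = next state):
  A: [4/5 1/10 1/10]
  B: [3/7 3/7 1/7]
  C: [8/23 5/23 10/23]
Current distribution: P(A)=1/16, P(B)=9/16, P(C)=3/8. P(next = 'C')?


P(next=C) = Σᵢ P(now=i)×P(i→C)
= 1/16×1/10 + 9/16×1/7 + 3/8×10/23
= 1/160 + 9/112 + 15/92 = 6431/25760

P = 6431/25760 ≈ 0.2497


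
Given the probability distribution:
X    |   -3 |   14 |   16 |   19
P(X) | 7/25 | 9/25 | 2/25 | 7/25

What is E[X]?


E[X] = Σ x·P(X=x)
= (-3)×(7/25) + (14)×(9/25) + (16)×(2/25) + (19)×(7/25)
= 54/5

E[X] = 54/5


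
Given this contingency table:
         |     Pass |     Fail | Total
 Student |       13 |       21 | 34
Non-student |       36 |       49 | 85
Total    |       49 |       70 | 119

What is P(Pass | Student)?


P(Pass | Student) = 13/(13+21) = 13/34

P(Pass|Student) = 13/34 ≈ 38.24%


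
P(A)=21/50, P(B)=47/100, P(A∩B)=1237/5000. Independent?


P(A)×P(B) = 987/5000
P(A∩B) = 1237/5000
Not equal → NOT independent

No, not independent


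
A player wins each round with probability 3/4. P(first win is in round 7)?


Geometric: P(X=7) = (1-p)^(k-1)×p = (1/4)^6×3/4 = 3/16384

P(X=7) = 3/16384 ≈ 0.02%


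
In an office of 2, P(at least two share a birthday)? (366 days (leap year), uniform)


P(all different) = Π(366-i)/366 for i=0..1
= 0.997268
P(match) = 1 - 0.997268 = 0.002732

P ≈ 0.0027 ≈ 0.27%


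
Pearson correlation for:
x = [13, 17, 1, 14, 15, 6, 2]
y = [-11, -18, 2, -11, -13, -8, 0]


n=7, Σx=68, Σy=-59, Σxy=-844, Σx²=920, Σy²=803
r = (7×(-844) - 68×(-59))/√((7×920 - 68²)(7×803 - (-59)²))
= -1896/√(1816×2140) = -1896/√3886240 ≈ -1896/1971.3549 ≈ -0.9618

r ≈ -0.9618


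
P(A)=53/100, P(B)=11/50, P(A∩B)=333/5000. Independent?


P(A)×P(B) = 583/5000
P(A∩B) = 333/5000
Not equal → NOT independent

No, not independent


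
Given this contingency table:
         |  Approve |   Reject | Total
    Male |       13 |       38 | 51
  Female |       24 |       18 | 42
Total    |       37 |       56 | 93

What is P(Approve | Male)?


P(Approve | Male) = 13/(13+38) = 13/51

P(Approve|Male) = 13/51 ≈ 25.49%


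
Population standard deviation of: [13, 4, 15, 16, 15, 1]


Mean = 64/6 = 32/3
  (13-32/3)²=49/9
  (4-32/3)²=400/9
  (15-32/3)²=169/9
  (16-32/3)²=256/9
  (15-32/3)²=169/9
  (1-32/3)²=841/9
Σ(x-μ)² = 628/3
σ² = (628/3)/6 = 314/9

σ = √(314/9) ≈ 5.9067


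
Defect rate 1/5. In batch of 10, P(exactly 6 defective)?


Binomial: P(X=6) = C(10,6)×p^6×(1-p)^4
= 210 × 1/15625 × 256/625 = 10752/1953125

P(X=6) = 10752/1953125 ≈ 0.55%


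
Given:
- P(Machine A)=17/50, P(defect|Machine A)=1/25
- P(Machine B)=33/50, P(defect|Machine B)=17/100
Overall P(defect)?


P(B) = Σ P(B|Aᵢ)×P(Aᵢ)
  1/25×17/50 = 17/1250
  17/100×33/50 = 561/5000
Sum = 629/5000

P(defect) = 629/5000 ≈ 12.58%


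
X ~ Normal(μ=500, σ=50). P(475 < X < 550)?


z₁=(475-500)/50=-0.5, z₂=(550-500)/50=1.0
P = Φ(1.0) - Φ(-0.5) = 0.841345 - 0.308538 = 0.532807 ≈ 0.5328

P(475 < X < 550) ≈ 0.5328


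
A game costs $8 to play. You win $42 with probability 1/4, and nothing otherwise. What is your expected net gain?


E[gain] = (42-8)×1/4 + (-8)×3/4
= 17/2 - 6 = 5/2

Expected net gain = $5/2 ≈ $2.50


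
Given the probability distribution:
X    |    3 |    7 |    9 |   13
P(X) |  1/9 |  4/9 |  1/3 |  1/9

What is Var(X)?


E[X] = 71/9
E[X²] = 617/9
Var(X) = E[X²] - (E[X])² = 617/9 - 5041/81 = 512/81

Var(X) = 512/81 ≈ 6.3210


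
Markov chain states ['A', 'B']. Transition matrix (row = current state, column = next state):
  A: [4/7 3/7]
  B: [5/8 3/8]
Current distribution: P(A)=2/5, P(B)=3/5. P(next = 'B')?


P(next=B) = Σᵢ P(now=i)×P(i→B)
= 2/5×3/7 + 3/5×3/8
= 6/35 + 9/40 = 111/280

P = 111/280 ≈ 0.3964


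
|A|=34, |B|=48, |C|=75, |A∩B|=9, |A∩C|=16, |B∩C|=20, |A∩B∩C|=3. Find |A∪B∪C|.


|A∪B∪C| = 34+48+75-9-16-20+3 = 115

|A∪B∪C| = 115


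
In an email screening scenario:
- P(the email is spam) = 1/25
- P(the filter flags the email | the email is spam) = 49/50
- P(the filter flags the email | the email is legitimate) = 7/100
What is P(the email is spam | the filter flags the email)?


Using Bayes' theorem:
P(A|B) = P(B|A)·P(A) / P(B)

P(the filter flags the email) = 49/50 × 1/25 + 7/100 × 24/25
= 49/1250 + 42/625 = 133/1250

P(the email is spam|the filter flags the email) = (49/1250) / (133/1250) = 7/19

P(the email is spam|the filter flags the email) = 7/19 ≈ 36.84%


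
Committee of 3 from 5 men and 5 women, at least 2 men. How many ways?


Count by #men:
  2M,1W: C(5,2)×C(5,1)=50
  3M,0W: C(5,3)×C(5,0)=10
Total = 60

60


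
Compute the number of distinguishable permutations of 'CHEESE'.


Letters: 6, freq: {'C': 1, 'H': 1, 'E': 3, 'S': 1}
6!/(1!×1!×3!×1!) = 720/6 = 120

120


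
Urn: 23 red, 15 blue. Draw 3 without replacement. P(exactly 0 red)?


Hypergeometric: C(23,0)×C(15,3)/C(38,3)
= 1×455/8436 = 455/8436

P(X=0) = 455/8436 ≈ 5.39%


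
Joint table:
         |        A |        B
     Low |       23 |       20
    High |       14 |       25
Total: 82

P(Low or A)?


P(Low∨A) = P(Low) + P(A) - P(Low∧A)
= (43 + 37 - 23)/82 = 57/82

P = 57/82 ≈ 69.51%


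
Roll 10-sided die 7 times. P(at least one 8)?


P(no 8)^7 = (9/10)^7 = 4782969/10000000
P(≥1) = 1 - 4782969/10000000 = 5217031/10000000

P = 5217031/10000000 ≈ 52.17%


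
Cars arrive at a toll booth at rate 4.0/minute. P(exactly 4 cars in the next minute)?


Poisson(λ=4.0): P(X=4) = e^(-λ)×λ^k/k!
= e^(-4.0) × 4.0^4 / 4!
≈ 0.01831563889 × 256 / 24 ≈ 0.195367

P(X=4) ≈ 0.195367 ≈ 19.54%


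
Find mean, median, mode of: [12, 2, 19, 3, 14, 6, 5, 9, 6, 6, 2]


Sorted: [2, 2, 3, 5, 6, 6, 6, 9, 12, 14, 19]
Mean = 84/11
Median = 6
Freq: {12: 1, 2: 2, 19: 1, 3: 1, 14: 1, 6: 3, 5: 1, 9: 1}
Mode: [6]

Mean=84/11, Median=6, Mode=6


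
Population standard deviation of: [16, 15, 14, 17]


Mean = 62/4 = 31/2
  (16-31/2)²=1/4
  (15-31/2)²=1/4
  (14-31/2)²=9/4
  (17-31/2)²=9/4
Σ(x-μ)² = 5
σ² = 5/4

σ = √(5/4) ≈ 1.1180


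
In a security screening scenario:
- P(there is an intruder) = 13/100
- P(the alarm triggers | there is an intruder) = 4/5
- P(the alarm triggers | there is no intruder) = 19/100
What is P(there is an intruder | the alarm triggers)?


Using Bayes' theorem:
P(A|B) = P(B|A)·P(A) / P(B)

P(the alarm triggers) = 4/5 × 13/100 + 19/100 × 87/100
= 13/125 + 1653/10000 = 2693/10000

P(there is an intruder|the alarm triggers) = (13/125) / (2693/10000) = 1040/2693

P(there is an intruder|the alarm triggers) = 1040/2693 ≈ 38.62%


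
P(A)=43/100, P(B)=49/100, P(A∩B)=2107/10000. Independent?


P(A)×P(B) = 2107/10000
P(A∩B) = 2107/10000
Equal ✓ → Independent

Yes, independent


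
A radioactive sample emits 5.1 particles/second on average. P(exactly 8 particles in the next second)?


Poisson(λ=5.1): P(X=8) = e^(-λ)×λ^k/k!
= e^(-5.1) × 5.1^8 / 8!
≈ 0.006096746566 × 457679.445704 / 40320 ≈ 0.069205

P(X=8) ≈ 0.069205 ≈ 6.92%


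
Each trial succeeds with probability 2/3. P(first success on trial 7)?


Geometric: P(X=7) = (1-p)^(k-1)×p = (1/3)^6×2/3 = 2/2187

P(X=7) = 2/2187 ≈ 0.09%


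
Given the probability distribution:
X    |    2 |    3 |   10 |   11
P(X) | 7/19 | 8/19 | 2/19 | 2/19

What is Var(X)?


E[X] = 80/19
E[X²] = 542/19
Var(X) = E[X²] - (E[X])² = 542/19 - 6400/361 = 3898/361

Var(X) = 3898/361 ≈ 10.7978


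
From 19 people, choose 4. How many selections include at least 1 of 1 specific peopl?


Complement: C(19,4) - C(18,4) = 3876 - 3060 = 816

816


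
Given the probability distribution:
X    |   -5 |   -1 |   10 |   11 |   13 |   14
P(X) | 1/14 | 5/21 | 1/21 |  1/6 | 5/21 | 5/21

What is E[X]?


E[X] = Σ x·P(X=x)
= (-5)×(1/14) + (-1)×(5/21) + (10)×(1/21) + (11)×(1/6) + (13)×(5/21) + (14)×(5/21)
= 57/7

E[X] = 57/7


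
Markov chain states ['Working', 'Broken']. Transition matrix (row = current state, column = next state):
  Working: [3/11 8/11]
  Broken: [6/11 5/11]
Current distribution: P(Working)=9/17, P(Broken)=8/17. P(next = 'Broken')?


P(next=Broken) = Σᵢ P(now=i)×P(i→Broken)
= 9/17×8/11 + 8/17×5/11
= 72/187 + 40/187 = 112/187

P = 112/187 ≈ 0.5989


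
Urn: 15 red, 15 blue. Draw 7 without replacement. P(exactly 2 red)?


Hypergeometric: C(15,2)×C(15,5)/C(30,7)
= 105×3003/2035800 = 539/3480

P(X=2) = 539/3480 ≈ 15.49%


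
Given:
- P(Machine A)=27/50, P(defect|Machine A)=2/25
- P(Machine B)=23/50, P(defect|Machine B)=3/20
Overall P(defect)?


P(B) = Σ P(B|Aᵢ)×P(Aᵢ)
  2/25×27/50 = 27/625
  3/20×23/50 = 69/1000
Sum = 561/5000

P(defect) = 561/5000 ≈ 11.22%


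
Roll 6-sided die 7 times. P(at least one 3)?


P(no 3)^7 = (5/6)^7 = 78125/279936
P(≥1) = 1 - 78125/279936 = 201811/279936

P = 201811/279936 ≈ 72.09%


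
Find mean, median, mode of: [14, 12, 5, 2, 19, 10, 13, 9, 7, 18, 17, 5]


Sorted: [2, 5, 5, 7, 9, 10, 12, 13, 14, 17, 18, 19]
Mean = 131/12
Median = 11
Freq: {14: 1, 12: 1, 5: 2, 2: 1, 19: 1, 10: 1, 13: 1, 9: 1, 7: 1, 18: 1, 17: 1}
Mode: [5]

Mean=131/12, Median=11, Mode=5


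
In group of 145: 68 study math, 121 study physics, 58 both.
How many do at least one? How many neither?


|A∪B| = 68+121-58 = 131
Neither = 145-131 = 14

At least one: 131; Neither: 14


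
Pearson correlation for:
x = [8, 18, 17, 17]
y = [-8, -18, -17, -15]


n=4, Σx=60, Σy=-58, Σxy=-932, Σx²=966, Σy²=902
r = (4×(-932) - 60×(-58))/√((4×966 - 60²)(4×902 - (-58)²))
= -248/√(264×244) = -248/√64416 ≈ -248/253.8031 ≈ -0.9771

r ≈ -0.9771


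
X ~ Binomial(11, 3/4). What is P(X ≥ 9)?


P(X ≥ 9) = Σ P(X=i) for i=9..11
P(X=9) = 1082565/4194304
P(X=10) = 649539/4194304
P(X=11) = 177147/4194304
Sum = 1909251/4194304

P(X ≥ 9) = 1909251/4194304 ≈ 45.52%


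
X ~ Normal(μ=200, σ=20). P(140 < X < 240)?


z₁=(140-200)/20=-3.0, z₂=(240-200)/20=2.0
P = Φ(2.0) - Φ(-3.0) = 0.977250 - 0.001350 = 0.975900 ≈ 0.9759

P(140 < X < 240) ≈ 0.9759


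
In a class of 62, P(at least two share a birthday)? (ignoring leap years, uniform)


P(all different) = Π(365-i)/365 for i=0..61
= 0.004090
P(match) = 1 - 0.004090 = 0.995910

P ≈ 0.9959 ≈ 99.59%


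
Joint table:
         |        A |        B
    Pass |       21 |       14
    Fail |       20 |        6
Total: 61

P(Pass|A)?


P(Pass|A) = 21/(21+20) = 21/41

P = 21/41 ≈ 51.22%


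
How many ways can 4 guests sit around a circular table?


Circular arrangements of 4 distinct objects: fix one position to break rotational symmetry.
(n-1)! = 3! = 6

6


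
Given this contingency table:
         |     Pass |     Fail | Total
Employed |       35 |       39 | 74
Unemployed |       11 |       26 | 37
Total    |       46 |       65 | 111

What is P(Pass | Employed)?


P(Pass | Employed) = 35/(35+39) = 35/74

P(Pass|Employed) = 35/74 ≈ 47.30%


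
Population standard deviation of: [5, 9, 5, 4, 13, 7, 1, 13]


Mean = 57/8
  (5-57/8)²=289/64
  (9-57/8)²=225/64
  (5-57/8)²=289/64
  (4-57/8)²=625/64
  (13-57/8)²=2209/64
  (7-57/8)²=1/64
  (1-57/8)²=2401/64
  (13-57/8)²=2209/64
Σ(x-μ)² = 1031/8
σ² = (1031/8)/8 = 1031/64

σ = √(1031/64) ≈ 4.0136


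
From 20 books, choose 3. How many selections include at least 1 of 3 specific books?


Complement: C(20,3) - C(17,3) = 1140 - 680 = 460

460


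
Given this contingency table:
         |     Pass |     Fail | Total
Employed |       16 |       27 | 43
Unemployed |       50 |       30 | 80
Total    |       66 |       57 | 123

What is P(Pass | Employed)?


P(Pass | Employed) = 16/(16+27) = 16/43

P(Pass|Employed) = 16/43 ≈ 37.21%


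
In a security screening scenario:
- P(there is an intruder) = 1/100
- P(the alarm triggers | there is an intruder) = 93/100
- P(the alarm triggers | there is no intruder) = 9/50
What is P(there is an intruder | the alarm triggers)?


Using Bayes' theorem:
P(A|B) = P(B|A)·P(A) / P(B)

P(the alarm triggers) = 93/100 × 1/100 + 9/50 × 99/100
= 93/10000 + 891/5000 = 3/16

P(there is an intruder|the alarm triggers) = (93/10000) / (3/16) = 31/625

P(there is an intruder|the alarm triggers) = 31/625 ≈ 4.96%


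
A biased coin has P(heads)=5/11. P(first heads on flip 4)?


Geometric: P(X=4) = (1-p)^(k-1)×p = (6/11)^3×5/11 = 1080/14641

P(X=4) = 1080/14641 ≈ 7.38%


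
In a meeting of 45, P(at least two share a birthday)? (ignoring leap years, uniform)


P(all different) = Π(365-i)/365 for i=0..44
= 0.059024
P(match) = 1 - 0.059024 = 0.940976

P ≈ 0.9410 ≈ 94.10%


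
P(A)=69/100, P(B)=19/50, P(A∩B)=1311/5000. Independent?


P(A)×P(B) = 1311/5000
P(A∩B) = 1311/5000
Equal ✓ → Independent

Yes, independent


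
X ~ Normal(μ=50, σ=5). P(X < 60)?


z = (60-50)/5 = 2.0
P(Z < 2.0) = 0.9772

P(X < 60) ≈ 0.9772


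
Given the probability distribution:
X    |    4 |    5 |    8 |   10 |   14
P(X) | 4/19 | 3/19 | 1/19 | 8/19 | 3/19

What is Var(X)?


E[X] = 161/19
E[X²] = 1591/19
Var(X) = E[X²] - (E[X])² = 1591/19 - 25921/361 = 4308/361

Var(X) = 4308/361 ≈ 11.9335


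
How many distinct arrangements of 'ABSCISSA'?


Letters: 8, freq: {'A': 2, 'B': 1, 'S': 3, 'C': 1, 'I': 1}
8!/(2!×1!×3!×1!×1!) = 40320/12 = 3360

3360


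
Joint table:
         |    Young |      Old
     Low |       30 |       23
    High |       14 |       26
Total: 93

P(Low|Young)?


P(Low|Young) = 30/(30+14) = 30/44 = 15/22

P = 15/22 ≈ 68.18%


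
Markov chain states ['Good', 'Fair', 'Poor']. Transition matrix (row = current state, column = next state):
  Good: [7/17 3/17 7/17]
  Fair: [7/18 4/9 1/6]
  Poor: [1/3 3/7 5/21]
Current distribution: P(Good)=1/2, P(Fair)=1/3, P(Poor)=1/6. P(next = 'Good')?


P(next=Good) = Σᵢ P(now=i)×P(i→Good)
= 1/2×7/17 + 1/3×7/18 + 1/6×1/3
= 7/34 + 7/54 + 1/18 = 359/918

P = 359/918 ≈ 0.3911


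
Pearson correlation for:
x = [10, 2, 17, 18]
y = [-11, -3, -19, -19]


n=4, Σx=47, Σy=-52, Σxy=-781, Σx²=717, Σy²=852
r = (4×(-781) - 47×(-52))/√((4×717 - 47²)(4×852 - (-52)²))
= -680/√(659×704) = -680/√463936 ≈ -680/681.1285 ≈ -0.9983

r ≈ -0.9983


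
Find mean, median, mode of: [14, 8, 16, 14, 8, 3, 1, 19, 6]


Sorted: [1, 3, 6, 8, 8, 14, 14, 16, 19]
Mean = 89/9
Median = 8
Freq: {14: 2, 8: 2, 16: 1, 3: 1, 1: 1, 19: 1, 6: 1}
Mode: [8, 14]

Mean=89/9, Median=8, Mode=[8, 14]


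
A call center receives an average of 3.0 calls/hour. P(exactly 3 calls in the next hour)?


Poisson(λ=3.0): P(X=3) = e^(-λ)×λ^k/k!
= e^(-3.0) × 3.0^3 / 3!
≈ 0.04978706837 × 27 / 6 ≈ 0.224042

P(X=3) ≈ 0.224042 ≈ 22.40%


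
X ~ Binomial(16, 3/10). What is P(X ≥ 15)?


P(X ≥ 15) = Σ P(X=i) for i=15..16
P(X=15) = 100442349/625000000000000
P(X=16) = 43046721/10000000000000000
Sum = 330024861/2000000000000000

P(X ≥ 15) = 330024861/2000000000000000 ≈ 0.00%


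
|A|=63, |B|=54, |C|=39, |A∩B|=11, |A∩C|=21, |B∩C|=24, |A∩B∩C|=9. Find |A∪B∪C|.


|A∪B∪C| = 63+54+39-11-21-24+9 = 109

|A∪B∪C| = 109


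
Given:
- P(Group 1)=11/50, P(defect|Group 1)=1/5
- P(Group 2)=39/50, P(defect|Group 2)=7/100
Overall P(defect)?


P(B) = Σ P(B|Aᵢ)×P(Aᵢ)
  1/5×11/50 = 11/250
  7/100×39/50 = 273/5000
Sum = 493/5000

P(defect) = 493/5000 ≈ 9.86%


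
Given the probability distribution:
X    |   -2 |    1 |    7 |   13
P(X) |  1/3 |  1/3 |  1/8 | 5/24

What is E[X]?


E[X] = Σ x·P(X=x)
= (-2)×(1/3) + (1)×(1/3) + (7)×(1/8) + (13)×(5/24)
= 13/4

E[X] = 13/4


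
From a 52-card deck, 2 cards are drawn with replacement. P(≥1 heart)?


P(not a heart) = 39/52 = 3/4
P(none in 2 draws) = (3/4)^2 = 9/16
P(≥1 heart) = 1 - 9/16 = 7/16

P = 7/16 ≈ 43.75%


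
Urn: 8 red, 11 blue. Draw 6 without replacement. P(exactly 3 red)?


Hypergeometric: C(8,3)×C(11,3)/C(19,6)
= 56×165/27132 = 110/323

P(X=3) = 110/323 ≈ 34.06%


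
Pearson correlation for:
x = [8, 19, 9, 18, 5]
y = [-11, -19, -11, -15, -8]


n=5, Σx=59, Σy=-64, Σxy=-858, Σx²=855, Σy²=892
r = (5×(-858) - 59×(-64))/√((5×855 - 59²)(5×892 - (-64)²))
= -514/√(794×364) = -514/√289016 ≈ -514/537.6021 ≈ -0.9561

r ≈ -0.9561


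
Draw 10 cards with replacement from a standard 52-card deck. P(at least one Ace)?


P(not a Ace) = 48/52 = 12/13
P(none in 10 draws) = (12/13)^10 = 61917364224/137858491849
P(≥1 Ace) = 1 - 61917364224/137858491849 = 75941127625/137858491849

P = 75941127625/137858491849 ≈ 55.09%


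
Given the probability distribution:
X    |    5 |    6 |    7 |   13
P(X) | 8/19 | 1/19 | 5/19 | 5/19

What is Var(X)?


E[X] = 146/19
E[X²] = 1326/19
Var(X) = E[X²] - (E[X])² = 1326/19 - 21316/361 = 3878/361

Var(X) = 3878/361 ≈ 10.7424


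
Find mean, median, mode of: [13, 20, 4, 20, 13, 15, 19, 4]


Sorted: [4, 4, 13, 13, 15, 19, 20, 20]
Mean = 108/8 = 27/2
Median = 14
Freq: {13: 2, 20: 2, 4: 2, 15: 1, 19: 1}
Mode: [4, 13, 20]

Mean=27/2, Median=14, Mode=[4, 13, 20]


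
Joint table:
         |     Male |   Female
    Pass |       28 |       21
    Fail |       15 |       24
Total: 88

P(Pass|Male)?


P(Pass|Male) = 28/(28+15) = 28/43

P = 28/43 ≈ 65.12%


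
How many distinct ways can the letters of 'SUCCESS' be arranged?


Letters: 7, freq: {'S': 3, 'U': 1, 'C': 2, 'E': 1}
7!/(3!×1!×2!×1!) = 5040/12 = 420

420


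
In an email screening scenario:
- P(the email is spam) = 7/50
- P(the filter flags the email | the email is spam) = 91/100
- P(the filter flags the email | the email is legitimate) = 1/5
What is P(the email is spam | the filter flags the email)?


Using Bayes' theorem:
P(A|B) = P(B|A)·P(A) / P(B)

P(the filter flags the email) = 91/100 × 7/50 + 1/5 × 43/50
= 637/5000 + 43/250 = 1497/5000

P(the email is spam|the filter flags the email) = (637/5000) / (1497/5000) = 637/1497

P(the email is spam|the filter flags the email) = 637/1497 ≈ 42.55%


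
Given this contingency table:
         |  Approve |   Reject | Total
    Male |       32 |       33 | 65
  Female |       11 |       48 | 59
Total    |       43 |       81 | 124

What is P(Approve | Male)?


P(Approve | Male) = 32/(32+33) = 32/65

P(Approve|Male) = 32/65 ≈ 49.23%


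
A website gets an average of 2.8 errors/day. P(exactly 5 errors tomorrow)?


Poisson(λ=2.8): P(X=5) = e^(-λ)×λ^k/k!
= e^(-2.8) × 2.8^5 / 5!
≈ 0.06081006263 × 172.10368 / 120 ≈ 0.087214

P(X=5) ≈ 0.087214 ≈ 8.72%


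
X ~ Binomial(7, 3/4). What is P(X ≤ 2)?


P(X ≤ 2) = Σ P(X=i) for i=0..2
P(X=0) = 1/16384
P(X=1) = 21/16384
P(X=2) = 189/16384
Sum = 211/16384

P(X ≤ 2) = 211/16384 ≈ 1.29%


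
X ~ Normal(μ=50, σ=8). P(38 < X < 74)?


z₁=(38-50)/8=-1.5, z₂=(74-50)/8=3.0
P = Φ(3.0) - Φ(-1.5) = 0.998650 - 0.066807 = 0.931843 ≈ 0.9318

P(38 < X < 74) ≈ 0.9318


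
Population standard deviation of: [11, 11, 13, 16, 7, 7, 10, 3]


Mean = 78/8 = 39/4
  (11-39/4)²=25/16
  (11-39/4)²=25/16
  (13-39/4)²=169/16
  (16-39/4)²=625/16
  (7-39/4)²=121/16
  (7-39/4)²=121/16
  (10-39/4)²=1/16
  (3-39/4)²=729/16
Σ(x-μ)² = 227/2
σ² = (227/2)/8 = 227/16

σ = √(227/16) ≈ 3.7666


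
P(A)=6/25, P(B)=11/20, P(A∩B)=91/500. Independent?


P(A)×P(B) = 33/250
P(A∩B) = 91/500
Not equal → NOT independent

No, not independent


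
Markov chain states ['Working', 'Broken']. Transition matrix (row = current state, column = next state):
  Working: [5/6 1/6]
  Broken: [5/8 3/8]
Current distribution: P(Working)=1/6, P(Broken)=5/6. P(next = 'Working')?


P(next=Working) = Σᵢ P(now=i)×P(i→Working)
= 1/6×5/6 + 5/6×5/8
= 5/36 + 25/48 = 95/144

P = 95/144 ≈ 0.6597


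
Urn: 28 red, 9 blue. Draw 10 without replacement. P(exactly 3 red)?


Hypergeometric: C(28,3)×C(9,7)/C(37,10)
= 3276×36/348330136 = 2106/6220181

P(X=3) = 2106/6220181 ≈ 0.03%


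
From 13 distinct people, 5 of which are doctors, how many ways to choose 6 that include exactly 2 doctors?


Choose 2 of the 5 doctors and 4 of the other 8 people:
C(5,2)×C(8,4) = 10×70 = 700

700


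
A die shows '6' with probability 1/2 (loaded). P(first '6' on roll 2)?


Geometric: P(X=2) = (1-p)^(k-1)×p = (1/2)^1×1/2 = 1/4

P(X=2) = 1/4 ≈ 25.00%


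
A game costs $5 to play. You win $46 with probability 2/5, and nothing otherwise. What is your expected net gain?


E[gain] = (46-5)×2/5 + (-5)×3/5
= 82/5 - 3 = 67/5

Expected net gain = $67/5 ≈ $13.40


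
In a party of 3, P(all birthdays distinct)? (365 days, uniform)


P(all different) = Π(365-i)/365 for i=0..2
= (365/365)×(364/365)×...×(363/365)
= 0.991796

P ≈ 0.9918 ≈ 99.18%


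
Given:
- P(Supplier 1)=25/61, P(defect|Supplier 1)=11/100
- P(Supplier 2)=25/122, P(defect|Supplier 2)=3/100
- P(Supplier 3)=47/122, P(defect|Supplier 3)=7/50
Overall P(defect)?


P(B) = Σ P(B|Aᵢ)×P(Aᵢ)
  11/100×25/61 = 11/244
  3/100×25/122 = 3/488
  7/50×47/122 = 329/6100
Sum = 1283/12200

P(defect) = 1283/12200 ≈ 10.52%


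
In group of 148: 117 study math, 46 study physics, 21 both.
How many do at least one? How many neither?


|A∪B| = 117+46-21 = 142
Neither = 148-142 = 6

At least one: 142; Neither: 6


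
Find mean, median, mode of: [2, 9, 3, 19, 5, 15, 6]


Sorted: [2, 3, 5, 6, 9, 15, 19]
Mean = 59/7
Median = 6
Freq: {2: 1, 9: 1, 3: 1, 19: 1, 5: 1, 15: 1, 6: 1}
Mode: No mode

Mean=59/7, Median=6, Mode=No mode


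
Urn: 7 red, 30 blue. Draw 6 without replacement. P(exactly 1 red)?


Hypergeometric: C(7,1)×C(30,5)/C(37,6)
= 7×142506/2324784 = 23751/55352

P(X=1) = 23751/55352 ≈ 42.91%


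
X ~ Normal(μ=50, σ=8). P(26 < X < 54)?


z₁=(26-50)/8=-3.0, z₂=(54-50)/8=0.5
P = Φ(0.5) - Φ(-3.0) = 0.691462 - 0.001350 = 0.690112 ≈ 0.6901

P(26 < X < 54) ≈ 0.6901


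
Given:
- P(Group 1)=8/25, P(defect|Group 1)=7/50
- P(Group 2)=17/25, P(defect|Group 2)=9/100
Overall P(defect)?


P(B) = Σ P(B|Aᵢ)×P(Aᵢ)
  7/50×8/25 = 28/625
  9/100×17/25 = 153/2500
Sum = 53/500

P(defect) = 53/500 ≈ 10.60%


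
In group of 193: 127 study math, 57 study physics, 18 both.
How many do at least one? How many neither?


|A∪B| = 127+57-18 = 166
Neither = 193-166 = 27

At least one: 166; Neither: 27


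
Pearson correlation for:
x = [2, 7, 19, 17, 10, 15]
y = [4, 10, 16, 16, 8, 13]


n=6, Σx=70, Σy=67, Σxy=929, Σx²=1028, Σy²=861
r = (6×929 - 70×67)/√((6×1028 - 70²)(6×861 - 67²))
= 884/√(1268×677) = 884/√858436 ≈ 884/926.5182 ≈ 0.9541

r ≈ 0.9541


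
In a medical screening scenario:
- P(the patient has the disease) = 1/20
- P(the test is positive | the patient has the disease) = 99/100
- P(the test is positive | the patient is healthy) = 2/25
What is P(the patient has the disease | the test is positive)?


Using Bayes' theorem:
P(A|B) = P(B|A)·P(A) / P(B)

P(the test is positive) = 99/100 × 1/20 + 2/25 × 19/20
= 99/2000 + 19/250 = 251/2000

P(the patient has the disease|the test is positive) = (99/2000) / (251/2000) = 99/251

P(the patient has the disease|the test is positive) = 99/251 ≈ 39.44%


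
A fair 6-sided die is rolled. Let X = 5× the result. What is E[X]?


E[die] = (1+6)/2 = 7/2
E[X] = 5 × 7/2 = 35/2

E[X] = 35/2


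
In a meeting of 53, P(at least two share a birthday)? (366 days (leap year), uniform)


P(all different) = Π(366-i)/366 for i=0..52
= 0.019079
P(match) = 1 - 0.019079 = 0.980921

P ≈ 0.9809 ≈ 98.09%


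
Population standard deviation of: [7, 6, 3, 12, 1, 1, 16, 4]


Mean = 50/8 = 25/4
  (7-25/4)²=9/16
  (6-25/4)²=1/16
  (3-25/4)²=169/16
  (12-25/4)²=529/16
  (1-25/4)²=441/16
  (1-25/4)²=441/16
  (16-25/4)²=1521/16
  (4-25/4)²=81/16
Σ(x-μ)² = 399/2
σ² = (399/2)/8 = 399/16

σ = √(399/16) ≈ 4.9937


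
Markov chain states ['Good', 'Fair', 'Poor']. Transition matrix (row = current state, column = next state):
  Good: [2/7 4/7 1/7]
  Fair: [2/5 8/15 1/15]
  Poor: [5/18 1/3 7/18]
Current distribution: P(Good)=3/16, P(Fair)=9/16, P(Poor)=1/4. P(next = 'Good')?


P(next=Good) = Σᵢ P(now=i)×P(i→Good)
= 3/16×2/7 + 9/16×2/5 + 1/4×5/18
= 3/56 + 9/40 + 5/72 = 877/2520

P = 877/2520 ≈ 0.3480


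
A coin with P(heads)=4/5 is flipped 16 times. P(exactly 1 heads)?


Binomial: P(X=1) = C(16,1)×p^1×(1-p)^15
= 16 × 4/5 × 1/30517578125 = 64/152587890625

P(X=1) = 64/152587890625 ≈ 0.00%


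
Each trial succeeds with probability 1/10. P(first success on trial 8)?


Geometric: P(X=8) = (1-p)^(k-1)×p = (9/10)^7×1/10 = 4782969/100000000

P(X=8) = 4782969/100000000 ≈ 4.78%


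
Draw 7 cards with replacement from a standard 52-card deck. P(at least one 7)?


P(not a 7) = 48/52 = 12/13
P(none in 7 draws) = (12/13)^7 = 35831808/62748517
P(≥1 7) = 1 - 35831808/62748517 = 26916709/62748517

P = 26916709/62748517 ≈ 42.90%


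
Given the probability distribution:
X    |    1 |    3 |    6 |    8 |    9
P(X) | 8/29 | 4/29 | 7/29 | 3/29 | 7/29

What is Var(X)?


E[X] = 149/29
E[X²] = 1055/29
Var(X) = E[X²] - (E[X])² = 1055/29 - 22201/841 = 8394/841

Var(X) = 8394/841 ≈ 9.9810


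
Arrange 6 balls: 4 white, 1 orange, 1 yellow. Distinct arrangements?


6!/(4!×1!×1!) = 30

30


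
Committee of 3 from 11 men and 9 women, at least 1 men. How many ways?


Count by #men:
  1M,2W: C(11,1)×C(9,2)=396
  2M,1W: C(11,2)×C(9,1)=495
  3M,0W: C(11,3)×C(9,0)=165
Total = 1056

1056


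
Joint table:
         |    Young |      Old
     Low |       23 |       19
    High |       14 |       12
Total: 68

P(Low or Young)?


P(Low∨Young) = P(Low) + P(Young) - P(Low∧Young)
= (42 + 37 - 23)/68 = 56/68 = 14/17

P = 14/17 ≈ 82.35%


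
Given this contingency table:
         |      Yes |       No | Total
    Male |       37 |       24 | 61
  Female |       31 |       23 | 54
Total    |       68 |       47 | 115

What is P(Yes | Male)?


P(Yes | Male) = 37/(37+24) = 37/61

P(Yes|Male) = 37/61 ≈ 60.66%


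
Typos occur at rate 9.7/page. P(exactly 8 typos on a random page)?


Poisson(λ=9.7): P(X=8) = e^(-λ)×λ^k/k!
= e^(-9.7) × 9.7^8 / 8!
≈ 6.128349505e-05 × 78374335.9438 / 40320 ≈ 0.119123

P(X=8) ≈ 0.119123 ≈ 11.91%


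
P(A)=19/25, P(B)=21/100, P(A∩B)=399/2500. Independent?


P(A)×P(B) = 399/2500
P(A∩B) = 399/2500
Equal ✓ → Independent

Yes, independent


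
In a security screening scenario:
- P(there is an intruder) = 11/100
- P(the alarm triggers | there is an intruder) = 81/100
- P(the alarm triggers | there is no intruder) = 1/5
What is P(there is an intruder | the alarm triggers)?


Using Bayes' theorem:
P(A|B) = P(B|A)·P(A) / P(B)

P(the alarm triggers) = 81/100 × 11/100 + 1/5 × 89/100
= 891/10000 + 89/500 = 2671/10000

P(there is an intruder|the alarm triggers) = (891/10000) / (2671/10000) = 891/2671

P(there is an intruder|the alarm triggers) = 891/2671 ≈ 33.36%


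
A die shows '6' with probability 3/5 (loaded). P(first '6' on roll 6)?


Geometric: P(X=6) = (1-p)^(k-1)×p = (2/5)^5×3/5 = 96/15625

P(X=6) = 96/15625 ≈ 0.61%


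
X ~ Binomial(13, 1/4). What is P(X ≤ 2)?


P(X ≤ 2) = Σ P(X=i) for i=0..2
P(X=0) = 1594323/67108864
P(X=1) = 6908733/67108864
P(X=2) = 6908733/33554432
Sum = 11160261/33554432

P(X ≤ 2) = 11160261/33554432 ≈ 33.26%


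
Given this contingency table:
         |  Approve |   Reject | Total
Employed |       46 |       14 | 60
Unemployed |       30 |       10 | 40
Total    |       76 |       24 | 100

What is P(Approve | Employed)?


P(Approve | Employed) = 46/(46+14) = 46/60 = 23/30

P(Approve|Employed) = 23/30 ≈ 76.67%


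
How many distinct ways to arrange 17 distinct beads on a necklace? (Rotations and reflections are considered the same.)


Free circular arrangements: rotations and reflections both identified.
(n-1)!/2 = 16!/2 = 20922789888000/2 = 10461394944000

10461394944000


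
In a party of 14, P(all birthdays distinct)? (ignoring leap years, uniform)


P(all different) = Π(365-i)/365 for i=0..13
= (365/365)×(364/365)×...×(352/365)
= 0.776897

P ≈ 0.7769 ≈ 77.69%


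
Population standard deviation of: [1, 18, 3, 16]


Mean = 38/4 = 19/2
  (1-19/2)²=289/4
  (18-19/2)²=289/4
  (3-19/2)²=169/4
  (16-19/2)²=169/4
Σ(x-μ)² = 229
σ² = 229/4

σ = √(229/4) ≈ 7.5664


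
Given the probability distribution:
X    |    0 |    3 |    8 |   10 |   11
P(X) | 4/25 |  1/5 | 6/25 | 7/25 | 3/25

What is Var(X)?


E[X] = 166/25
E[X²] = 1492/25
Var(X) = E[X²] - (E[X])² = 1492/25 - 27556/625 = 9744/625

Var(X) = 9744/625 ≈ 15.5904


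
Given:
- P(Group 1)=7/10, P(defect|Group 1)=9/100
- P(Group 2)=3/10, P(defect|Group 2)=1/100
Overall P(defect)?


P(B) = Σ P(B|Aᵢ)×P(Aᵢ)
  9/100×7/10 = 63/1000
  1/100×3/10 = 3/1000
Sum = 33/500

P(defect) = 33/500 ≈ 6.60%


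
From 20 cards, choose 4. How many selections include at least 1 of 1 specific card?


Complement: C(20,4) - C(19,4) = 4845 - 3876 = 969

969


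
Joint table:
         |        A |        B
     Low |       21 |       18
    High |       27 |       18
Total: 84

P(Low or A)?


P(Low∨A) = P(Low) + P(A) - P(Low∧A)
= (39 + 48 - 21)/84 = 66/84 = 11/14

P = 11/14 ≈ 78.57%


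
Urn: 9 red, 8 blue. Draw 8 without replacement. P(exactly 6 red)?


Hypergeometric: C(9,6)×C(8,2)/C(17,8)
= 84×28/24310 = 1176/12155

P(X=6) = 1176/12155 ≈ 9.68%


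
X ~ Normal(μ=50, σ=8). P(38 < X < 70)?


z₁=(38-50)/8=-1.5, z₂=(70-50)/8=2.5
P = Φ(2.5) - Φ(-1.5) = 0.993790 - 0.066807 = 0.926983 ≈ 0.9270

P(38 < X < 70) ≈ 0.9270


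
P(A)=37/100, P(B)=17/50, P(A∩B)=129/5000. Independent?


P(A)×P(B) = 629/5000
P(A∩B) = 129/5000
Not equal → NOT independent

No, not independent


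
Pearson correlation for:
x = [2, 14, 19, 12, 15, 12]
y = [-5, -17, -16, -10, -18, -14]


n=6, Σx=74, Σy=-80, Σxy=-1110, Σx²=1074, Σy²=1190
r = (6×(-1110) - 74×(-80))/√((6×1074 - 74²)(6×1190 - (-80)²))
= -740/√(968×740) = -740/√716320 ≈ -740/846.3569 ≈ -0.8743

r ≈ -0.8743


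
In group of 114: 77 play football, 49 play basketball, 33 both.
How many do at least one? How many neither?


|A∪B| = 77+49-33 = 93
Neither = 114-93 = 21

At least one: 93; Neither: 21


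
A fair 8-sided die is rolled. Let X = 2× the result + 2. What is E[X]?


E[die] = (1+8)/2 = 9/2
E[X] = 2×9/2 + 2 = 11

E[X] = 11


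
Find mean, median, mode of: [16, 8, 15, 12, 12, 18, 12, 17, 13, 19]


Sorted: [8, 12, 12, 12, 13, 15, 16, 17, 18, 19]
Mean = 142/10 = 71/5
Median = 14
Freq: {16: 1, 8: 1, 15: 1, 12: 3, 18: 1, 17: 1, 13: 1, 19: 1}
Mode: [12]

Mean=71/5, Median=14, Mode=12


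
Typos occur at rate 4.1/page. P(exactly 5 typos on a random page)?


Poisson(λ=4.1): P(X=5) = e^(-λ)×λ^k/k!
= e^(-4.1) × 4.1^5 / 5!
≈ 0.0165726754 × 1158.56201 / 120 ≈ 0.160004

P(X=5) ≈ 0.160004 ≈ 16.00%


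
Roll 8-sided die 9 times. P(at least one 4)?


P(no 4)^9 = (7/8)^9 = 40353607/134217728
P(≥1) = 1 - 40353607/134217728 = 93864121/134217728

P = 93864121/134217728 ≈ 69.93%


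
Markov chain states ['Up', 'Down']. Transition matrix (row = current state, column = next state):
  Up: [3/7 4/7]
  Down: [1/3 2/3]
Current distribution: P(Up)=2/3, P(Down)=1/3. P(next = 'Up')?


P(next=Up) = Σᵢ P(now=i)×P(i→Up)
= 2/3×3/7 + 1/3×1/3
= 2/7 + 1/9 = 25/63

P = 25/63 ≈ 0.3968


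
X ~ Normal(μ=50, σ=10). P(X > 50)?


z = (50-50)/10 = 0.0
P(X > 50) = 1 - P(Z ≤ 0.0) = 1 - 0.5000 = 0.5000

P(X > 50) ≈ 0.5000


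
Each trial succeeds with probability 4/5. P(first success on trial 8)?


Geometric: P(X=8) = (1-p)^(k-1)×p = (1/5)^7×4/5 = 4/390625

P(X=8) = 4/390625 ≈ 0.00%


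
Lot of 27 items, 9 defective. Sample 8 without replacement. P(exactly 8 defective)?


Hypergeometric: C(9,8)×C(18,0)/C(27,8)
= 9×1/2220075 = 1/246675

P(X=8) = 1/246675 ≈ 0.00%


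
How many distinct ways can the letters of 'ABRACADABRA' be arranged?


Letters: 11, freq: {'A': 5, 'B': 2, 'R': 2, 'C': 1, 'D': 1}
11!/(5!×2!×2!×1!×1!) = 39916800/480 = 83160

83160


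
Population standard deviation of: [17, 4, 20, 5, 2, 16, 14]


Mean = 78/7
  (17-78/7)²=1681/49
  (4-78/7)²=2500/49
  (20-78/7)²=3844/49
  (5-78/7)²=1849/49
  (2-78/7)²=4096/49
  (16-78/7)²=1156/49
  (14-78/7)²=400/49
Σ(x-μ)² = 2218/7
σ² = (2218/7)/7 = 2218/49

σ = √(2218/49) ≈ 6.7279


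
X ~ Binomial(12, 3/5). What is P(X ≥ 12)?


P(X ≥ 12) = Σ P(X=i) for i=12..12
P(X=12) = 531441/244140625
Sum = 531441/244140625

P(X ≥ 12) = 531441/244140625 ≈ 0.22%


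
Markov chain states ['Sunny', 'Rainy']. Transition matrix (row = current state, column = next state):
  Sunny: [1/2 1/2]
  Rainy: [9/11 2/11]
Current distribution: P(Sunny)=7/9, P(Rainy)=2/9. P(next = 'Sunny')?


P(next=Sunny) = Σᵢ P(now=i)×P(i→Sunny)
= 7/9×1/2 + 2/9×9/11
= 7/18 + 2/11 = 113/198

P = 113/198 ≈ 0.5707


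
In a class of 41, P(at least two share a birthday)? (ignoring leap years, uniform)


P(all different) = Π(365-i)/365 for i=0..40
= 0.096848
P(match) = 1 - 0.096848 = 0.903152

P ≈ 0.9032 ≈ 90.32%


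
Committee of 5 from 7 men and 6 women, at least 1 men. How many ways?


Count by #men:
  1M,4W: C(7,1)×C(6,4)=105
  2M,3W: C(7,2)×C(6,3)=420
  3M,2W: C(7,3)×C(6,2)=525
  4M,1W: C(7,4)×C(6,1)=210
  5M,0W: C(7,5)×C(6,0)=21
Total = 1281

1281


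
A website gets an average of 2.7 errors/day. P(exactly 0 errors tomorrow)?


Poisson(λ=2.7): P(X=0) = e^(-λ)×λ^k/k!
= e^(-2.7) × 2.7^0 / 0!
≈ 0.06720551274 × 1 / 1 ≈ 0.067206

P(X=0) ≈ 0.067206 ≈ 6.72%


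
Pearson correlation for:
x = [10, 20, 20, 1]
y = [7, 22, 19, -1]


n=4, Σx=51, Σy=47, Σxy=889, Σx²=901, Σy²=895
r = (4×889 - 51×47)/√((4×901 - 51²)(4×895 - 47²))
= 1159/√(1003×1371) = 1159/√1375113 ≈ 1159/1172.6521 ≈ 0.9884

r ≈ 0.9884


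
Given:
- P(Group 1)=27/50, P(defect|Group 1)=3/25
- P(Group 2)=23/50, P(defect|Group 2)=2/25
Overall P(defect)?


P(B) = Σ P(B|Aᵢ)×P(Aᵢ)
  3/25×27/50 = 81/1250
  2/25×23/50 = 23/625
Sum = 127/1250

P(defect) = 127/1250 ≈ 10.16%


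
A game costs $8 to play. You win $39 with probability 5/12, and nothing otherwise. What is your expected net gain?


E[gain] = (39-8)×5/12 + (-8)×7/12
= 155/12 - 14/3 = 33/4

Expected net gain = $33/4 ≈ $8.25


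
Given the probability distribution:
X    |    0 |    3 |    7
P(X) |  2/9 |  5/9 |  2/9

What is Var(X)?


E[X] = 29/9
E[X²] = 143/9
Var(X) = E[X²] - (E[X])² = 143/9 - 841/81 = 446/81

Var(X) = 446/81 ≈ 5.5062


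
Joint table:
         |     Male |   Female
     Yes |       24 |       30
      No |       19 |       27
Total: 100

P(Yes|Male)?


P(Yes|Male) = 24/(24+19) = 24/43

P = 24/43 ≈ 55.81%


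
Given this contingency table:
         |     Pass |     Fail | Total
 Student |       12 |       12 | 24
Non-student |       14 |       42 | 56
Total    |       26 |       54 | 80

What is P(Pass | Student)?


P(Pass | Student) = 12/(12+12) = 12/24 = 1/2

P(Pass|Student) = 1/2 ≈ 50.00%


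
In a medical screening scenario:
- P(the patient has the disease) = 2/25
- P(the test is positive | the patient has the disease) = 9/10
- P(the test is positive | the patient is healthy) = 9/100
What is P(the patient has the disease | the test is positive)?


Using Bayes' theorem:
P(A|B) = P(B|A)·P(A) / P(B)

P(the test is positive) = 9/10 × 2/25 + 9/100 × 23/25
= 9/125 + 207/2500 = 387/2500

P(the patient has the disease|the test is positive) = (9/125) / (387/2500) = 20/43

P(the patient has the disease|the test is positive) = 20/43 ≈ 46.51%


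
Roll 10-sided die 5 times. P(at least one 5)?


P(no 5)^5 = (9/10)^5 = 59049/100000
P(≥1) = 1 - 59049/100000 = 40951/100000

P = 40951/100000 ≈ 40.95%


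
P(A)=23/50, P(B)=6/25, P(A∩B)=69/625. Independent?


P(A)×P(B) = 69/625
P(A∩B) = 69/625
Equal ✓ → Independent

Yes, independent


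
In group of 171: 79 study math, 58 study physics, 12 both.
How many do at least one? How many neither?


|A∪B| = 79+58-12 = 125
Neither = 171-125 = 46

At least one: 125; Neither: 46


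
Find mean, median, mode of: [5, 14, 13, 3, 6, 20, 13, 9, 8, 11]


Sorted: [3, 5, 6, 8, 9, 11, 13, 13, 14, 20]
Mean = 102/10 = 51/5
Median = 10
Freq: {5: 1, 14: 1, 13: 2, 3: 1, 6: 1, 20: 1, 9: 1, 8: 1, 11: 1}
Mode: [13]

Mean=51/5, Median=10, Mode=13


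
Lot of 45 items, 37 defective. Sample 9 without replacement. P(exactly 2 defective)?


Hypergeometric: C(37,2)×C(8,7)/C(45,9)
= 666×8/886163135 = 144/23950355

P(X=2) = 144/23950355 ≈ 0.00%
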